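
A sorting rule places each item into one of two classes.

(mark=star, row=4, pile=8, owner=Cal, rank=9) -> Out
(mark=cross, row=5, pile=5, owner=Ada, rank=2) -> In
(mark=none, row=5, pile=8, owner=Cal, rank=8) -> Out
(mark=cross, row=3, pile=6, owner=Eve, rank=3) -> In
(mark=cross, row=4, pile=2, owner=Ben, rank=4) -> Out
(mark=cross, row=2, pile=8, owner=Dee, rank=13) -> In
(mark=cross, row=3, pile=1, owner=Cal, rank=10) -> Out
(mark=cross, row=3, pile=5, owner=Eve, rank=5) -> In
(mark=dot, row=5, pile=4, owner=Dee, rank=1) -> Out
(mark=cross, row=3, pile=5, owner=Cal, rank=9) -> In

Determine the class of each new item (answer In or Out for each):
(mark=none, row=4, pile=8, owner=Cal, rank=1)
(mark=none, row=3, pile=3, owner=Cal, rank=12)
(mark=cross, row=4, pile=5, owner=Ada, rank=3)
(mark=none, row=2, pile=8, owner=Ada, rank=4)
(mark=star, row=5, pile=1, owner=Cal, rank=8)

A rule that fits every label: mark is cross AND pile ≥ 4 — true of each 'In' example, false of each 'Out' one.
(mark=none, row=4, pile=8, owner=Cal, rank=1): mark is none, pile = 8 — does not pass, so Out.
(mark=none, row=3, pile=3, owner=Cal, rank=12): mark is none, pile = 3 — does not pass, so Out.
(mark=cross, row=4, pile=5, owner=Ada, rank=3): mark is cross, pile = 5 — checks out, so In.
(mark=none, row=2, pile=8, owner=Ada, rank=4): mark is none, pile = 8 — does not pass, so Out.
(mark=star, row=5, pile=1, owner=Cal, rank=8): mark is star, pile = 1 — does not pass, so Out.

Out, Out, In, Out, Out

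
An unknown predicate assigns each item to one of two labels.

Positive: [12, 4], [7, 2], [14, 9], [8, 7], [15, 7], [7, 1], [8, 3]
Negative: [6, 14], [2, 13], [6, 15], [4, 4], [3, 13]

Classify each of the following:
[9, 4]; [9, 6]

Rule: first > second. This holds for each 'Positive' example and fails for each 'Negative' one.
Positive: [9, 4], since 9 > 4.
Positive: [9, 6], since 9 > 6.

Positive, Positive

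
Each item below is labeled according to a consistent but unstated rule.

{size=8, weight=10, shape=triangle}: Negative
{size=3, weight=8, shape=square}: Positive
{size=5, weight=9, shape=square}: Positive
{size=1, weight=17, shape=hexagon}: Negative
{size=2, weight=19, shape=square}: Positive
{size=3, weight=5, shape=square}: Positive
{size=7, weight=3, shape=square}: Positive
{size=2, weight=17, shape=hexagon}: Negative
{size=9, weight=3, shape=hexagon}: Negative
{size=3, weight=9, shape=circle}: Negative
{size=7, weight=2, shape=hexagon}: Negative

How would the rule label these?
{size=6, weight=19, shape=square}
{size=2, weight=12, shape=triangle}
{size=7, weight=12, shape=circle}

Positive, Negative, Negative

The simplest hypothesis consistent with all the labels is: shape is square.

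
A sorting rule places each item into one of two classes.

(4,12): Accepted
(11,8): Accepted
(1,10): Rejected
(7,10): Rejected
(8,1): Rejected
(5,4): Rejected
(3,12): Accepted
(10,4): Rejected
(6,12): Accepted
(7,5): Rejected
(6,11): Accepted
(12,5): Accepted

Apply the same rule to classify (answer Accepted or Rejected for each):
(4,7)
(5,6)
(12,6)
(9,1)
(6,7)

Rejected, Rejected, Accepted, Rejected, Rejected

The simplest hypothesis consistent with all the labels is: max ≥ 11.
(4,7): Rejected (max 7).
(5,6): Rejected (max 6).
(12,6): Accepted (max 12).
(9,1): Rejected (max 9).
(6,7): Rejected (max 7).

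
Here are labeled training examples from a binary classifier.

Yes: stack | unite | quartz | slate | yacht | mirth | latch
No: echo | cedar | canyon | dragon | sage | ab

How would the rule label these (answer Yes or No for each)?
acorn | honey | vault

No, No, Yes

One predicate separates the groups cleanly: contains 't'.
acorn: no 't', lacks this property → No.
honey: no 't', lacks this property → No.
vault: has 't', meets the rule → Yes.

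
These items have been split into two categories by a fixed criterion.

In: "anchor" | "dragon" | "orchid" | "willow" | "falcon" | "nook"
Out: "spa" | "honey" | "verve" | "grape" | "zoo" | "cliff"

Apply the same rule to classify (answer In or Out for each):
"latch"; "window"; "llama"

Out, In, Out

Every 'In' example satisfies: even length. None of the 'Out' examples do.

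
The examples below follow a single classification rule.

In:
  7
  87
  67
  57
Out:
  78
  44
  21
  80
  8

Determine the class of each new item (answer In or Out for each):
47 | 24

Every 'In' example satisfies: ends in digit 7. None of the 'Out' examples do.
47 — last digit 7, hence In.
24 — last digit 4, hence Out.

In, Out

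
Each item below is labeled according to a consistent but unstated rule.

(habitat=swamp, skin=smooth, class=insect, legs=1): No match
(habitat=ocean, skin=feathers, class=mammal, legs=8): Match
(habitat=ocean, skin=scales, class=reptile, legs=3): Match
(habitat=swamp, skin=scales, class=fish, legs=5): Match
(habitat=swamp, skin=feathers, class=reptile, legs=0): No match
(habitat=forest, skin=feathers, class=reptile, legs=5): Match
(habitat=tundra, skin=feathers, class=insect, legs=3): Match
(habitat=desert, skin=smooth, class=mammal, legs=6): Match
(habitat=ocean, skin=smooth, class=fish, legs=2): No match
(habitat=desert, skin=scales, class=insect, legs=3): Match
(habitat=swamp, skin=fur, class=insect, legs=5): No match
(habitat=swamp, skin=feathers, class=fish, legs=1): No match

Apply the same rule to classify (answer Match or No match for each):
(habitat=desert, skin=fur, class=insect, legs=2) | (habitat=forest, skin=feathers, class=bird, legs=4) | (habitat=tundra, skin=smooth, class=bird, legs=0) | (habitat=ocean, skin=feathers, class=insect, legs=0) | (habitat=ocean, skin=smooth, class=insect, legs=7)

Rule: skin is not fur AND legs ≥ 3. This holds for each 'Match' example and fails for each 'No match' one.

No match, Match, No match, No match, Match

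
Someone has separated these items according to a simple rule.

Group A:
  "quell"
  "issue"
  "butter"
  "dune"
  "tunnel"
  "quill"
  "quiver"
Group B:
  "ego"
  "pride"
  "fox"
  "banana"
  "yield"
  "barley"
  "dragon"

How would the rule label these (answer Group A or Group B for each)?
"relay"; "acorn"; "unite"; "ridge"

The pattern is that an item is 'Group A' exactly when: contains 'u'.
"relay": Group B (no 'u'). "acorn": Group B (no 'u'). "unite": Group A (has 'u'). "ridge": Group B (no 'u').

Group B, Group B, Group A, Group B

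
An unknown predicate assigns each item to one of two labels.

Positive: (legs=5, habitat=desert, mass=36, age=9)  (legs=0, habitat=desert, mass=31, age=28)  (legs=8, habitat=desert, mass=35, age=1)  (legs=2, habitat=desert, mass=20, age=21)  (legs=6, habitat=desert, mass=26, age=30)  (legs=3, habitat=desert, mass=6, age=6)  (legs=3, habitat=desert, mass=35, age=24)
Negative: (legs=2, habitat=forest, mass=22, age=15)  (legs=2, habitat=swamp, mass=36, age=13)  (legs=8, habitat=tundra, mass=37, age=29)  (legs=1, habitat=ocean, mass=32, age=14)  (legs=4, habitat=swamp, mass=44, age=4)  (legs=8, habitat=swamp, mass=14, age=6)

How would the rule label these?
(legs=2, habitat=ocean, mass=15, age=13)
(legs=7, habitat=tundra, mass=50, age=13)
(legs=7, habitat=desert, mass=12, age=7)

Negative, Negative, Positive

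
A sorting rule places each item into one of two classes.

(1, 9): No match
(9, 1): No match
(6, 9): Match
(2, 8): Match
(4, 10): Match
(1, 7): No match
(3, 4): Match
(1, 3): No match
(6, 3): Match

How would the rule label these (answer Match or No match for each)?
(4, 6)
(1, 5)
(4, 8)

The common property of the 'Match' items is: product is even. No 'No match' item has it.
(4, 6): 4·6 = 24, qualifies → Match. (1, 5): 1·5 = 5, fails the rule → No match. (4, 8): 4·8 = 32, qualifies → Match.

Match, No match, Match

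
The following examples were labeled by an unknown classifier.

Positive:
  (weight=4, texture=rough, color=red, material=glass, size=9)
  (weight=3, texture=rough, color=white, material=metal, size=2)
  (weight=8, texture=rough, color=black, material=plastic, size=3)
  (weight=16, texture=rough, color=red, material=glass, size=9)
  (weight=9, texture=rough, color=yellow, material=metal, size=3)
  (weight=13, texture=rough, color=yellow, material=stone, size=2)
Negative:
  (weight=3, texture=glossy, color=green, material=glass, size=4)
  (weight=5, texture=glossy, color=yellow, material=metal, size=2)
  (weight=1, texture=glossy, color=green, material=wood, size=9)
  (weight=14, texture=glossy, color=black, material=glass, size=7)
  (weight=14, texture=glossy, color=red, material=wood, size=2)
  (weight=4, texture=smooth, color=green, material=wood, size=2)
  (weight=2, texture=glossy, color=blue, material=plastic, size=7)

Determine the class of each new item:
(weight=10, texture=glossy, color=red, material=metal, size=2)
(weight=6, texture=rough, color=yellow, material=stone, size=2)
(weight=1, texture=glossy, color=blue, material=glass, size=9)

The pattern is that an item is 'Positive' exactly when: texture is rough.

Negative, Positive, Negative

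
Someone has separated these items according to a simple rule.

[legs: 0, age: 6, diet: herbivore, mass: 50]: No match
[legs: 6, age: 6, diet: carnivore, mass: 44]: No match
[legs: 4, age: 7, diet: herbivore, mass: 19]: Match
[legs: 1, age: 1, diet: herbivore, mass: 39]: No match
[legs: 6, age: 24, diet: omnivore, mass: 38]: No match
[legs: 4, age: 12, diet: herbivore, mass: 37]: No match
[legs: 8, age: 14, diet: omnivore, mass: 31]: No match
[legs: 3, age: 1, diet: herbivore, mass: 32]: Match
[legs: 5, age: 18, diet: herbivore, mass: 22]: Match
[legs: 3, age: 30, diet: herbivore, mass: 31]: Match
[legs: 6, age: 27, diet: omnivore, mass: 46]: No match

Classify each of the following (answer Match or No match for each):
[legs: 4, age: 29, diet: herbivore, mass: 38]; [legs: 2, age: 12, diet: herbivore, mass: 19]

The classifier is using: diet is herbivore AND mass ≤ 32.
No match: [legs: 4, age: 29, diet: herbivore, mass: 38], since diet is herbivore, mass = 38.
Match: [legs: 2, age: 12, diet: herbivore, mass: 19], since diet is herbivore, mass = 19.

No match, Match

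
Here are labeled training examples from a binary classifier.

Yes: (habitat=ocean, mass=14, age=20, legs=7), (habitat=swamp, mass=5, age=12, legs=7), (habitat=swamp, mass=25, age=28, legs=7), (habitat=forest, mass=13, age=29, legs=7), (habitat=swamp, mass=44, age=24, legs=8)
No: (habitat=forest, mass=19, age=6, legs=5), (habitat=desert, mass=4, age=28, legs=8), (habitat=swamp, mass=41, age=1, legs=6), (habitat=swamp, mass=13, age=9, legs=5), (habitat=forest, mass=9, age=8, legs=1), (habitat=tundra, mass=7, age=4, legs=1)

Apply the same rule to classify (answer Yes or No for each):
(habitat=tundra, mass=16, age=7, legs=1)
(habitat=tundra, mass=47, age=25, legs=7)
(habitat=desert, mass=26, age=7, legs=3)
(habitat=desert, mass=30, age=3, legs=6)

No, Yes, No, No

One predicate separates the groups cleanly: age ≥ 12 AND mass ≥ 5.
(habitat=tundra, mass=16, age=7, legs=1) → age = 7, mass = 16 → No. (habitat=tundra, mass=47, age=25, legs=7) → age = 25, mass = 47 → Yes. (habitat=desert, mass=26, age=7, legs=3) → age = 7, mass = 26 → No. (habitat=desert, mass=30, age=3, legs=6) → age = 3, mass = 30 → No.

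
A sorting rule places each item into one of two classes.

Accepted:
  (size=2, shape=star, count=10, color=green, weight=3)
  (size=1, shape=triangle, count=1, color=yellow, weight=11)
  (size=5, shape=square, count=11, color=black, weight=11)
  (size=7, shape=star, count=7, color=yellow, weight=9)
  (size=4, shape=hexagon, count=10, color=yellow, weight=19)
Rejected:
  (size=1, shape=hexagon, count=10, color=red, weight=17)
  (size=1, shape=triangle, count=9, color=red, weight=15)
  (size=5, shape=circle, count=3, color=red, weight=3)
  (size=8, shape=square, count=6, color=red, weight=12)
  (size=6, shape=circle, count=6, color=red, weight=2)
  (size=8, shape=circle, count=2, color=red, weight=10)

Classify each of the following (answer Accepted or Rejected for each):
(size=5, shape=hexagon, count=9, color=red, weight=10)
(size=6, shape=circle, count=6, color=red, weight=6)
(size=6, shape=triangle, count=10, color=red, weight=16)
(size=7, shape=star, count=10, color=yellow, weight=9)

Rejected, Rejected, Rejected, Accepted

Rule: color is not red. This holds for each 'Accepted' example and fails for each 'Rejected' one.
Rejected: (size=5, shape=hexagon, count=9, color=red, weight=10), since color is red. Rejected: (size=6, shape=circle, count=6, color=red, weight=6), since color is red. Rejected: (size=6, shape=triangle, count=10, color=red, weight=16), since color is red. Accepted: (size=7, shape=star, count=10, color=yellow, weight=9), since color is yellow.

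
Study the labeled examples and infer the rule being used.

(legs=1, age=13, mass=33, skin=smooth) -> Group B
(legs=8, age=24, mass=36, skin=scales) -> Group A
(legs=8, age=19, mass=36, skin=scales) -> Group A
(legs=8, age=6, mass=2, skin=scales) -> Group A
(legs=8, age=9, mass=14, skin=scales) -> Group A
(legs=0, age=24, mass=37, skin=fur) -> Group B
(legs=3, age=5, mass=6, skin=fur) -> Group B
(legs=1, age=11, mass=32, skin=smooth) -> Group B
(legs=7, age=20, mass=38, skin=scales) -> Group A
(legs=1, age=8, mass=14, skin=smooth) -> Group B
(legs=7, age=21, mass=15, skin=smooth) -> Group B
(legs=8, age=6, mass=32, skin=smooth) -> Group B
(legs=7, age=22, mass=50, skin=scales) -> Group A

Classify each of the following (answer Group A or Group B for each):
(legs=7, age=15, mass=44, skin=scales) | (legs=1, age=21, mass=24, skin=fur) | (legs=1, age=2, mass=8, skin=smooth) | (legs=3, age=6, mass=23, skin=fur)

Group A, Group B, Group B, Group B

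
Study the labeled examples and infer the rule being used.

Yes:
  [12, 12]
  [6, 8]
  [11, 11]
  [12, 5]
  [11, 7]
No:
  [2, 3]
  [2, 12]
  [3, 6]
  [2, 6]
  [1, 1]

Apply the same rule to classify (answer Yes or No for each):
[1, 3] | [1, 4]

The rule appears to be: first ≥ 5.

No, No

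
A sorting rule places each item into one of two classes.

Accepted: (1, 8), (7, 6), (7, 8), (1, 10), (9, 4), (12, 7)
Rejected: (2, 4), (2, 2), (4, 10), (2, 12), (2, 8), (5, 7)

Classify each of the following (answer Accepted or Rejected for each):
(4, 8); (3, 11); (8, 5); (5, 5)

The distinguishing property — sum is odd — holds for all the 'Accepted' cases and none of the 'Rejected' cases.
(4, 8) — 4+8 = 12, hence Rejected. (3, 11) — 3+11 = 14, hence Rejected. (8, 5) — 8+5 = 13, hence Accepted. (5, 5) — 5+5 = 10, hence Rejected.

Rejected, Rejected, Accepted, Rejected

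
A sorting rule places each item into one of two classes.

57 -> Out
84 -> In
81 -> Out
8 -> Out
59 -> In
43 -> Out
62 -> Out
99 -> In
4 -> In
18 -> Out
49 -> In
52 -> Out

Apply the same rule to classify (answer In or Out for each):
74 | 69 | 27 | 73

In, In, Out, Out

'In' ⟺ ≡ 4 (mod 5).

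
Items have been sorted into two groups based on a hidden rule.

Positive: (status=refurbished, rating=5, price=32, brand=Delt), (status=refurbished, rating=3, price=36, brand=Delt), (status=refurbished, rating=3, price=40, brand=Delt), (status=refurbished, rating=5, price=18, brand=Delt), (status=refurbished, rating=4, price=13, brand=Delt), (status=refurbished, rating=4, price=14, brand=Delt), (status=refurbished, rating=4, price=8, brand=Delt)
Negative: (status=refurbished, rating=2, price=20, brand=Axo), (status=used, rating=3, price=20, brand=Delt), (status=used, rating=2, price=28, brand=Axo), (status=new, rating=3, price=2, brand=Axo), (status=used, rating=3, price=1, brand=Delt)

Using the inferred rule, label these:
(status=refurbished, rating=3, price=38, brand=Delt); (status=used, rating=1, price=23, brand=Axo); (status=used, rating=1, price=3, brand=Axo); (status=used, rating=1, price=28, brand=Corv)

'Positive' ⟺ status is refurbished AND brand is Delt.
(status=refurbished, rating=3, price=38, brand=Delt) — status is refurbished, brand is Delt, hence Positive.
(status=used, rating=1, price=23, brand=Axo) — status is used, brand is Axo, hence Negative.
(status=used, rating=1, price=3, brand=Axo) — status is used, brand is Axo, hence Negative.
(status=used, rating=1, price=28, brand=Corv) — status is used, brand is Corv, hence Negative.

Positive, Negative, Negative, Negative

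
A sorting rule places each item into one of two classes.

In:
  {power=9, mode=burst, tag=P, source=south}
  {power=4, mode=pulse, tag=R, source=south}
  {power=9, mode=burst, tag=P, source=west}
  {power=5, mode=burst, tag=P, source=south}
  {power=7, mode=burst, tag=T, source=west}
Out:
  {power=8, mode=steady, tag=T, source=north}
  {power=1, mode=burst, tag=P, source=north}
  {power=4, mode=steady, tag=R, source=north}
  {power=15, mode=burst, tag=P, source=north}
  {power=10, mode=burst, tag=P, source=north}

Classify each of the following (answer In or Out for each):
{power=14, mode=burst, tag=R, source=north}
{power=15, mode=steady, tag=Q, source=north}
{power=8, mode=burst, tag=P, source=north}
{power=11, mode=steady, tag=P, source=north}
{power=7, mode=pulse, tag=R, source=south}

Looking at the examples, the only property every 'In' case has and every 'Out' case lacks is: source is not north.

Out, Out, Out, Out, In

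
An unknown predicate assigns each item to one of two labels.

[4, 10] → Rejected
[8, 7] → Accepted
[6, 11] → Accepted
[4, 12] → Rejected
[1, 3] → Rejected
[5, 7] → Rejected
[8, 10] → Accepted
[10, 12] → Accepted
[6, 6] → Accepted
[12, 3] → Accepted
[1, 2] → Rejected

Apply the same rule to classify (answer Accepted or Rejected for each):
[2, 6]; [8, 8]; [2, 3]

Rejected, Accepted, Rejected

'Accepted' ⟺ first ≥ 6.
[2, 6]: first 2 — lacks this property, so Rejected. [8, 8]: first 8 — fits, so Accepted. [2, 3]: first 2 — lacks this property, so Rejected.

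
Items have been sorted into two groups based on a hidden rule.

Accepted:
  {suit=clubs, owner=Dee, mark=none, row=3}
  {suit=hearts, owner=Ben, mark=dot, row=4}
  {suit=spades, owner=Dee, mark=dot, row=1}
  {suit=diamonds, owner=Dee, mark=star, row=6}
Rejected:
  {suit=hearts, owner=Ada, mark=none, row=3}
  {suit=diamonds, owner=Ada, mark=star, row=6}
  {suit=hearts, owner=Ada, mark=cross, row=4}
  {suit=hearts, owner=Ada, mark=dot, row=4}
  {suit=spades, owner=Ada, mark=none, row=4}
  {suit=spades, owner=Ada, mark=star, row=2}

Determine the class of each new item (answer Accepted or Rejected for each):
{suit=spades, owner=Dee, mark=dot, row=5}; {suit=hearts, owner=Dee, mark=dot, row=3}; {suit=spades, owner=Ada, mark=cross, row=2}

Accepted, Accepted, Rejected

The rule appears to be: owner is not Ada.
{suit=spades, owner=Dee, mark=dot, row=5} — owner is Dee, hence Accepted. {suit=hearts, owner=Dee, mark=dot, row=3} — owner is Dee, hence Accepted. {suit=spades, owner=Ada, mark=cross, row=2} — owner is Ada, hence Rejected.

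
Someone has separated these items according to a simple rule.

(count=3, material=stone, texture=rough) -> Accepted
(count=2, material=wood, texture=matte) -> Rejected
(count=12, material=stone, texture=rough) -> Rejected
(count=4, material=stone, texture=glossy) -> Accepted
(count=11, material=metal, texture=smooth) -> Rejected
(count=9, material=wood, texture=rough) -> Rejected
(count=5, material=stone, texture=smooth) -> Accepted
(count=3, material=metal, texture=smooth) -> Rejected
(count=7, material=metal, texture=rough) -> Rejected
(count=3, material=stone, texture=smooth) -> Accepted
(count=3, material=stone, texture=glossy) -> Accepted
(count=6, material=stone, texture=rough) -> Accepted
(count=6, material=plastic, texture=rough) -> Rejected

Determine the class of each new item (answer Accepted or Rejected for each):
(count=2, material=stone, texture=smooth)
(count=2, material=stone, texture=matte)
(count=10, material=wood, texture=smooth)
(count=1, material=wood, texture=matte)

One predicate separates the groups cleanly: material is stone AND count ≤ 6.

Accepted, Accepted, Rejected, Rejected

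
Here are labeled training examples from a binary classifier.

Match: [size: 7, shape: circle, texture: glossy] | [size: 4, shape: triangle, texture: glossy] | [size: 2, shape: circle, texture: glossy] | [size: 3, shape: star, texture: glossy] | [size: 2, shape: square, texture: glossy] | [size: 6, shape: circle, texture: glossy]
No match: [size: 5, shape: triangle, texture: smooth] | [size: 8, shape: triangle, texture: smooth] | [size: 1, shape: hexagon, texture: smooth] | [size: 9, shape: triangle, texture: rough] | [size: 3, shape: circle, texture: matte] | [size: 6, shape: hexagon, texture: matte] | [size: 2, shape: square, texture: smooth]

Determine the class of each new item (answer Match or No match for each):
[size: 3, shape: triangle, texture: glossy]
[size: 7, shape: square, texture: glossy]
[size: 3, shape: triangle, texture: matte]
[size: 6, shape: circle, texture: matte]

Match, Match, No match, No match

Every 'Match' example satisfies: texture is glossy. None of the 'No match' examples do.
[size: 3, shape: triangle, texture: glossy] → texture is glossy → Match. [size: 7, shape: square, texture: glossy] → texture is glossy → Match. [size: 3, shape: triangle, texture: matte] → texture is matte → No match. [size: 6, shape: circle, texture: matte] → texture is matte → No match.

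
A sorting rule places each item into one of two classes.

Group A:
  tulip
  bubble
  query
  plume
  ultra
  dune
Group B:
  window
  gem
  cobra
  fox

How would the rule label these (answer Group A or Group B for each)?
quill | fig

Group A, Group B

Looking at the examples, the only property every 'Group A' case has and every 'Group B' case lacks is: contains 'u'.
quill → has 'u' → Group A.
fig → no 'u' → Group B.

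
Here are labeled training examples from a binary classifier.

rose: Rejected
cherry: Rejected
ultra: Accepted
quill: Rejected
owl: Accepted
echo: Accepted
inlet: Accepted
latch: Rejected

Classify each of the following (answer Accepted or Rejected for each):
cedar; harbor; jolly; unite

Rejected, Rejected, Rejected, Accepted

The distinguishing property — starts with a vowel — holds for all the 'Accepted' cases and none of the 'Rejected' cases.
cedar → starts with 'c' → Rejected. harbor → starts with 'h' → Rejected. jolly → starts with 'j' → Rejected. unite → starts with 'u' → Accepted.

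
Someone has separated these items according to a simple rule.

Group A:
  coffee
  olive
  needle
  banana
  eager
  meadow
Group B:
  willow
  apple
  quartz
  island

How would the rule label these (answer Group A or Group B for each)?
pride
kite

Group B, Group B

Every 'Group A' example satisfies: has ≥ 3 vowels. None of the 'Group B' examples do.
pride: 2 vowels — lacks this property, so Group B.
kite: 2 vowels — lacks this property, so Group B.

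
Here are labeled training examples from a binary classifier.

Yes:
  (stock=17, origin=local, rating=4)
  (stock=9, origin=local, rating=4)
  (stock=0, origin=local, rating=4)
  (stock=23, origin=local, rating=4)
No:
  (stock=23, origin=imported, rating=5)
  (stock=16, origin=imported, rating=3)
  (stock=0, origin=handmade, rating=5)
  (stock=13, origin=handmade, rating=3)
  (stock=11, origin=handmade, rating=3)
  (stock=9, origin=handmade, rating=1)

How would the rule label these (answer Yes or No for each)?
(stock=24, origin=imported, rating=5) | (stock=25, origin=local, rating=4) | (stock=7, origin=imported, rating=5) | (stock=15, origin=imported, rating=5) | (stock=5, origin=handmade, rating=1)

The simplest hypothesis consistent with all the labels is: origin is local.
(stock=24, origin=imported, rating=5): origin is imported — doesn't qualify, so No. (stock=25, origin=local, rating=4): origin is local — qualifies, so Yes. (stock=7, origin=imported, rating=5): origin is imported — doesn't qualify, so No. (stock=15, origin=imported, rating=5): origin is imported — doesn't qualify, so No. (stock=5, origin=handmade, rating=1): origin is handmade — doesn't qualify, so No.

No, Yes, No, No, No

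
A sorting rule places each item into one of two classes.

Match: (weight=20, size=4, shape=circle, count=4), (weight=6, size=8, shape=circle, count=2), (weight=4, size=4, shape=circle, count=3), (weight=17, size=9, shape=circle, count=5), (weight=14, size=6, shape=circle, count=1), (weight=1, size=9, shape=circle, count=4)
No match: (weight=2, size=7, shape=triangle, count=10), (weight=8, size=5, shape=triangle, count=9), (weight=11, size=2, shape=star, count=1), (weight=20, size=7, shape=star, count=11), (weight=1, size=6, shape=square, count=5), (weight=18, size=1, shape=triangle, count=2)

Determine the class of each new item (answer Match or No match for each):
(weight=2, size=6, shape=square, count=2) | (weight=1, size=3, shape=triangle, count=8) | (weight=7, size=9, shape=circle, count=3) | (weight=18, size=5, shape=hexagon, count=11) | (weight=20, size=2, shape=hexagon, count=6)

The distinguishing property — shape is circle — holds for all the 'Match' cases and none of the 'No match' cases.
No match: (weight=2, size=6, shape=square, count=2), since shape is square. No match: (weight=1, size=3, shape=triangle, count=8), since shape is triangle. Match: (weight=7, size=9, shape=circle, count=3), since shape is circle. No match: (weight=18, size=5, shape=hexagon, count=11), since shape is hexagon. No match: (weight=20, size=2, shape=hexagon, count=6), since shape is hexagon.

No match, No match, Match, No match, No match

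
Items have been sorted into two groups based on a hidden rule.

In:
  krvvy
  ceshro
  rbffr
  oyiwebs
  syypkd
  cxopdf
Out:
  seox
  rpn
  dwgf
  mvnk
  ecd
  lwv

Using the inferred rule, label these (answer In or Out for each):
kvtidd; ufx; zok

In, Out, Out

One predicate separates the groups cleanly: length ≥ 5.
kvtidd: length 6 — passes, so In.
ufx: length 3 — does not fit, so Out.
zok: length 3 — does not fit, so Out.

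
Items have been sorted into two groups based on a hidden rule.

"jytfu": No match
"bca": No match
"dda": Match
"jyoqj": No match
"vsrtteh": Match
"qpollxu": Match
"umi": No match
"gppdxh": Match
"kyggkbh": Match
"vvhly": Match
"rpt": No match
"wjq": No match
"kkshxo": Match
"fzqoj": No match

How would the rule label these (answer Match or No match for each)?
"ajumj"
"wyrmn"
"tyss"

Rule: has a double letter. This holds for each 'Match' example and fails for each 'No match' one.
"ajumj": No match (no doubled letter).
"wyrmn": No match (no doubled letter).
"tyss": Match ('ss' doubled).

No match, No match, Match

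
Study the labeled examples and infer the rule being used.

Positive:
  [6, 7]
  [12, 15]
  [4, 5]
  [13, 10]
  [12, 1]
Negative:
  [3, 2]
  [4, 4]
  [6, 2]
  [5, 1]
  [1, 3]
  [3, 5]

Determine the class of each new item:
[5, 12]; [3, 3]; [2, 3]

Positive, Negative, Negative

The pattern is that an item is 'Positive' exactly when: sum ≥ 9.
[5, 12]: Positive (5+12 = 17).
[3, 3]: Negative (3+3 = 6).
[2, 3]: Negative (2+3 = 5).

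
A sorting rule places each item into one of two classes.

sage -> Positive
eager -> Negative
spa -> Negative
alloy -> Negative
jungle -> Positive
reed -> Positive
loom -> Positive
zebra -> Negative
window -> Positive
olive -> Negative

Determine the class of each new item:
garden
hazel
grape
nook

Positive, Negative, Negative, Positive

The pattern is that an item is 'Positive' exactly when: even length.
garden — length 6, hence Positive. hazel — length 5, hence Negative. grape — length 5, hence Negative. nook — length 4, hence Positive.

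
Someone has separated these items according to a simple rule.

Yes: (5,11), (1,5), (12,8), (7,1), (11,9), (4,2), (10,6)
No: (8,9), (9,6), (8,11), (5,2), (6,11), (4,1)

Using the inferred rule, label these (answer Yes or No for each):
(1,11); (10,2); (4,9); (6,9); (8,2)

Checking candidate rules against both groups, what survives is: sum is even.

Yes, Yes, No, No, Yes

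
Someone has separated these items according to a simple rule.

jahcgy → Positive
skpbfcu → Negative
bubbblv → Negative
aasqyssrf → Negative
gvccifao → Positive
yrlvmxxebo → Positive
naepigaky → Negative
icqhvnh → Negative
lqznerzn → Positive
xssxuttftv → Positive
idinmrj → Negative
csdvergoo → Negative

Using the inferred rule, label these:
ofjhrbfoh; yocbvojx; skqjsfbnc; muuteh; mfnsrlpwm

Negative, Positive, Negative, Positive, Negative

Looking at the examples, the only property every 'Positive' case has and every 'Negative' case lacks is: even length.
ofjhrbfoh: length 9, does not pass → Negative.
yocbvojx: length 8, passes → Positive.
skqjsfbnc: length 9, does not pass → Negative.
muuteh: length 6, passes → Positive.
mfnsrlpwm: length 9, does not pass → Negative.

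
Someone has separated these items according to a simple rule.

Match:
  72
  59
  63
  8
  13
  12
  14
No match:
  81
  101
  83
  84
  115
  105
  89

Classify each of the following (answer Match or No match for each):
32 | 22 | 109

'Match' ⟺ at most 72.

Match, Match, No match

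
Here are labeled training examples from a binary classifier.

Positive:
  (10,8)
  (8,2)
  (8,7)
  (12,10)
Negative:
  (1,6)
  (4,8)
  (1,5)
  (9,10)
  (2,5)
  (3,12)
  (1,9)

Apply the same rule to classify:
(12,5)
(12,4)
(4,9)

The classifier is using: first > second.
(12,5) — 12 > 5, hence Positive.
(12,4) — 12 > 4, hence Positive.
(4,9) — 4 < 9, hence Negative.

Positive, Positive, Negative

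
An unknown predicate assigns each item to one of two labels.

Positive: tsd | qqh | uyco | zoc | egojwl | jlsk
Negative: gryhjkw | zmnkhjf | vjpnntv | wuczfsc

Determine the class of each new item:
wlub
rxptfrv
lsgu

Positive, Negative, Positive

Rule: length ≤ 6. This holds for each 'Positive' example and fails for each 'Negative' one.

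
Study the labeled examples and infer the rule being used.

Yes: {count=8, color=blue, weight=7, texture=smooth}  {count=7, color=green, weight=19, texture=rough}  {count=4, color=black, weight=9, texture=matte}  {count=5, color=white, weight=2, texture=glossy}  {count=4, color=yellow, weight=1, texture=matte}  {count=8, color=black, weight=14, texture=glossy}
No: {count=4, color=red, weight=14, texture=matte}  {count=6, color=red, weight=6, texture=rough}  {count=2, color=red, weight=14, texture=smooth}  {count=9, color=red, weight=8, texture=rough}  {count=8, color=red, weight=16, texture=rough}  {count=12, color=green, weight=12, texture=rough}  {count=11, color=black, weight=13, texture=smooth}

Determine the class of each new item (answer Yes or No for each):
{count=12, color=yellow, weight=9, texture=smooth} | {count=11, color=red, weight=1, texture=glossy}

The classifier is using: color is not red AND count ≤ 8.
{count=12, color=yellow, weight=9, texture=smooth} → color is yellow, count = 12 → No. {count=11, color=red, weight=1, texture=glossy} → color is red, count = 11 → No.

No, No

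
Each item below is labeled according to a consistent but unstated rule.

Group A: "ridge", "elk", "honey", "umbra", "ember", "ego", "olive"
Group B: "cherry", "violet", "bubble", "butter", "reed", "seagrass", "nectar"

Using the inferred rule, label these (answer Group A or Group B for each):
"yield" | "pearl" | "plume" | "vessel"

Group A, Group A, Group A, Group B

Every 'Group A' example satisfies: odd length. None of the 'Group B' examples do.
"yield" — length 5, hence Group A. "pearl" — length 5, hence Group A. "plume" — length 5, hence Group A. "vessel" — length 6, hence Group B.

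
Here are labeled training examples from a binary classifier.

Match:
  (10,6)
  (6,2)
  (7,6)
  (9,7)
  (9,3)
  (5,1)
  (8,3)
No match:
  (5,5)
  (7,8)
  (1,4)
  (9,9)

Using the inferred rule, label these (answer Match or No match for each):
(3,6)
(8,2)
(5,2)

No match, Match, Match

'Match' ⟺ first > second.
(3,6) → 3 < 6 → No match. (8,2) → 8 > 2 → Match. (5,2) → 5 > 2 → Match.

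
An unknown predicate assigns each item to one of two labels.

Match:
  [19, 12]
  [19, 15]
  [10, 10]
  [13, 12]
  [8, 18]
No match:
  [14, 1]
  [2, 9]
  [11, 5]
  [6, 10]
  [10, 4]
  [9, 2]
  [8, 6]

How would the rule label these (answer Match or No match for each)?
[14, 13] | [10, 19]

Match, Match

The rule appears to be: sum ≥ 20.
Match: [14, 13], since 14+13 = 27.
Match: [10, 19], since 10+19 = 29.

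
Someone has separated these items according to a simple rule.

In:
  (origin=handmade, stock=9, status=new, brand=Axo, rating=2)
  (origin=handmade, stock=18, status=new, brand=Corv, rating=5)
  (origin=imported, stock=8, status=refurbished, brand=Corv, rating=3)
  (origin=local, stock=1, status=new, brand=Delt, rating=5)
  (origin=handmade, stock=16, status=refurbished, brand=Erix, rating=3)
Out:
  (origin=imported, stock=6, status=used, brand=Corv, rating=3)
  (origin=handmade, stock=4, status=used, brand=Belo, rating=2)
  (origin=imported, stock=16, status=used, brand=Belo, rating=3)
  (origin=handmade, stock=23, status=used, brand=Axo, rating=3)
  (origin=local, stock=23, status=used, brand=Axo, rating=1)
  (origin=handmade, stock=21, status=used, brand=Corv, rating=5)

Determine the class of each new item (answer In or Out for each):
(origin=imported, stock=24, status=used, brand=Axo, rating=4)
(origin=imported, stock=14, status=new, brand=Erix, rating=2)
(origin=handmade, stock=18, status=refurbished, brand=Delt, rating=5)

The rule appears to be: status is not used.
Out: (origin=imported, stock=24, status=used, brand=Axo, rating=4), since status is used.
In: (origin=imported, stock=14, status=new, brand=Erix, rating=2), since status is new.
In: (origin=handmade, stock=18, status=refurbished, brand=Delt, rating=5), since status is refurbished.

Out, In, In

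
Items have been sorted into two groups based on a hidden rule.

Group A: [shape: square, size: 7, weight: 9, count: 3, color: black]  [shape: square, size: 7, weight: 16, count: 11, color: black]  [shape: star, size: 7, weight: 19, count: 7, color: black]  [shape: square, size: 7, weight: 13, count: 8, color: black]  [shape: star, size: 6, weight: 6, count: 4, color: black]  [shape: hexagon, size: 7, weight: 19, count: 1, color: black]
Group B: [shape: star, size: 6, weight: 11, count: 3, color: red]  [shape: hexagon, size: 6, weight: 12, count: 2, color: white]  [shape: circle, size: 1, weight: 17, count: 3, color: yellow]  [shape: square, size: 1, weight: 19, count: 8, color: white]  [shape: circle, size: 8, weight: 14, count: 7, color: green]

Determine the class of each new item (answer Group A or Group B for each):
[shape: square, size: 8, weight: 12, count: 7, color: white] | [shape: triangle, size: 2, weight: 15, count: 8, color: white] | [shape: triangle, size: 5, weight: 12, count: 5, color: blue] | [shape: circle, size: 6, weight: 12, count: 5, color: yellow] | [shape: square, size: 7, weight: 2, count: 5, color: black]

Group B, Group B, Group B, Group B, Group A

Comparing the two groups points to one rule — color is black.
[shape: square, size: 8, weight: 12, count: 7, color: white]: color is white — fails the rule, so Group B.
[shape: triangle, size: 2, weight: 15, count: 8, color: white]: color is white — fails the rule, so Group B.
[shape: triangle, size: 5, weight: 12, count: 5, color: blue]: color is blue — fails the rule, so Group B.
[shape: circle, size: 6, weight: 12, count: 5, color: yellow]: color is yellow — fails the rule, so Group B.
[shape: square, size: 7, weight: 2, count: 5, color: black]: color is black — matches, so Group A.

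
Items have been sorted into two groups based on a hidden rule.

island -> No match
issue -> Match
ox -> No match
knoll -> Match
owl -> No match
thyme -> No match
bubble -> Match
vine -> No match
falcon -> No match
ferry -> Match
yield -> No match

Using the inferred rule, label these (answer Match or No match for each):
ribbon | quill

Match, Match

The classifier is using: has a double letter.
ribbon → 'bb' doubled → Match.
quill → 'll' doubled → Match.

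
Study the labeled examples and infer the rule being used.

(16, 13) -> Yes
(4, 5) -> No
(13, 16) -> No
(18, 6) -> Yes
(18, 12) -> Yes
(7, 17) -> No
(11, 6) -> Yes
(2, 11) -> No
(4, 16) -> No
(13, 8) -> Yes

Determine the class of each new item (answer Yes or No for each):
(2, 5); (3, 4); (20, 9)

No, No, Yes

One predicate separates the groups cleanly: first > second.
(2, 5): 2 < 5, does not pass → No.
(3, 4): 3 < 4, does not pass → No.
(20, 9): 20 > 9, passes → Yes.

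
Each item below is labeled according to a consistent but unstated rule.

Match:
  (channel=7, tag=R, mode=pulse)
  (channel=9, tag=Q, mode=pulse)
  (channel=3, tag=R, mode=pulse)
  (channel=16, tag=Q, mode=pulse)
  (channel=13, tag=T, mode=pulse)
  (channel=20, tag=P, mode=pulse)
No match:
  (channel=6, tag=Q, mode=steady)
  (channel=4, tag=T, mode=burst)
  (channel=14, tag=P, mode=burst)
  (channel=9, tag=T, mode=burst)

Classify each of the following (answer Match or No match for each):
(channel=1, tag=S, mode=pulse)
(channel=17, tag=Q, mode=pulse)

Match, Match

Rule: mode is pulse. This holds for each 'Match' example and fails for each 'No match' one.
(channel=1, tag=S, mode=pulse) — mode is pulse, hence Match.
(channel=17, tag=Q, mode=pulse) — mode is pulse, hence Match.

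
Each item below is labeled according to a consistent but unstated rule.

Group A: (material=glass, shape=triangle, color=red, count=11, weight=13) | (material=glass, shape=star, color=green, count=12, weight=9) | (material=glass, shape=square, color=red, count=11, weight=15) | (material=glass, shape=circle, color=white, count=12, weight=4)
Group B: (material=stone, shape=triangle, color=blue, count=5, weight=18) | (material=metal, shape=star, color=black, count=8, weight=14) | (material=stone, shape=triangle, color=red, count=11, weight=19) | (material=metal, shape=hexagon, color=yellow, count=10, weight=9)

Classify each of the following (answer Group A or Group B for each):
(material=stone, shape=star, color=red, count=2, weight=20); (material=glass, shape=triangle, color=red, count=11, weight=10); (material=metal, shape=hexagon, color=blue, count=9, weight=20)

Group B, Group A, Group B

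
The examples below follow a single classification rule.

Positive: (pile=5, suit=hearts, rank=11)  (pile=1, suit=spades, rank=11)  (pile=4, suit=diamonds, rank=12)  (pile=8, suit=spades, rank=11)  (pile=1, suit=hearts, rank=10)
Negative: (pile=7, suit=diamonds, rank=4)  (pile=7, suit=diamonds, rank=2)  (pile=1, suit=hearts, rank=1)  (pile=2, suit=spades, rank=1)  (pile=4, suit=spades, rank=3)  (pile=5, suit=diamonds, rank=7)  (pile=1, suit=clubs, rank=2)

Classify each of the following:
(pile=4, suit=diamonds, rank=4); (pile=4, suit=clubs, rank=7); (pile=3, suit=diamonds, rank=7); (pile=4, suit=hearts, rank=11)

'Positive' ⟺ rank ≥ 10.

Negative, Negative, Negative, Positive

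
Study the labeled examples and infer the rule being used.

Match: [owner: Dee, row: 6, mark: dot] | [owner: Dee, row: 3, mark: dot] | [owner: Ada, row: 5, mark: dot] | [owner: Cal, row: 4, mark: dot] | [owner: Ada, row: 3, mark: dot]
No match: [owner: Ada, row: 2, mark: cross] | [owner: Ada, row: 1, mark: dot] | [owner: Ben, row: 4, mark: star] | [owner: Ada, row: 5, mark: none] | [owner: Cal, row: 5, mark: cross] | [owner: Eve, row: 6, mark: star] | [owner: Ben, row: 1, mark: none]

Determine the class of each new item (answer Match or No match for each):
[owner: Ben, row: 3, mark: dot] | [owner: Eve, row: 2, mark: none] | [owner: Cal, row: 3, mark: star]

Match, No match, No match

The common property of the 'Match' items is: mark is dot AND row ≥ 2. No 'No match' item has it.
Match: [owner: Ben, row: 3, mark: dot], since mark is dot, row = 3. No match: [owner: Eve, row: 2, mark: none], since mark is none, row = 2. No match: [owner: Cal, row: 3, mark: star], since mark is star, row = 3.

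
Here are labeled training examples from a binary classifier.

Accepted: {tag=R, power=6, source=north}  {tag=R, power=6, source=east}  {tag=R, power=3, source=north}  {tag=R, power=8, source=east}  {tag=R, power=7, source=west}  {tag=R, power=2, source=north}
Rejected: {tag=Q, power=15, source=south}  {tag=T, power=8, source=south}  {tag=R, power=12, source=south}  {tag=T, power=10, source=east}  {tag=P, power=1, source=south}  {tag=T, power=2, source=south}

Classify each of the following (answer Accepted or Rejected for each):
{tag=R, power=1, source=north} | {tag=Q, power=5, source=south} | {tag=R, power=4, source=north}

The classifier is using: tag is R AND power ≤ 8.
{tag=R, power=1, source=north}: Accepted (tag is R, power = 1). {tag=Q, power=5, source=south}: Rejected (tag is Q, power = 5). {tag=R, power=4, source=north}: Accepted (tag is R, power = 4).

Accepted, Rejected, Accepted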